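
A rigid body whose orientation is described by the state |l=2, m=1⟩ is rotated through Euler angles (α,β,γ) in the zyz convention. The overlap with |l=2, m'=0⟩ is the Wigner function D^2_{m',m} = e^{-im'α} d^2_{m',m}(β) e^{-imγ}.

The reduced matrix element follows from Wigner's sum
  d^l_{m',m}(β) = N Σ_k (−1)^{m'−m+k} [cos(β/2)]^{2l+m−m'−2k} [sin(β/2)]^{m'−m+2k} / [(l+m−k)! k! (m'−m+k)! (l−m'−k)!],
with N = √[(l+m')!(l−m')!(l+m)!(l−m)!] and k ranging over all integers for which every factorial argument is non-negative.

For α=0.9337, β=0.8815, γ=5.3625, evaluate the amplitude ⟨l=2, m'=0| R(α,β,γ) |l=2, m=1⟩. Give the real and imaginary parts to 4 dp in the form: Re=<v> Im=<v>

Split into d^2_{0,1}(β=0.8815) × two z-phases.
Half-angle: c=0.904432, s=0.426618. N=√(2·2·6·1)=4.898979
k∈{1,2} keeps every argument non-negative
  k=1: (−1)^0·4.8990/(2)·0.9044^3·0.4266^1 = +0.773112
  k=2: (−1)^1·4.8990/(2)·0.9044^1·0.4266^3 = -0.172016
d^2_{0,1}(0.8815) = +0.773112 -0.172016 = +0.601096
D = (+1.000000+0.000000i)·(+0.601096)·(+0.605275+0.796017i) = +0.363828+0.478482i

Re=0.3638 Im=0.4785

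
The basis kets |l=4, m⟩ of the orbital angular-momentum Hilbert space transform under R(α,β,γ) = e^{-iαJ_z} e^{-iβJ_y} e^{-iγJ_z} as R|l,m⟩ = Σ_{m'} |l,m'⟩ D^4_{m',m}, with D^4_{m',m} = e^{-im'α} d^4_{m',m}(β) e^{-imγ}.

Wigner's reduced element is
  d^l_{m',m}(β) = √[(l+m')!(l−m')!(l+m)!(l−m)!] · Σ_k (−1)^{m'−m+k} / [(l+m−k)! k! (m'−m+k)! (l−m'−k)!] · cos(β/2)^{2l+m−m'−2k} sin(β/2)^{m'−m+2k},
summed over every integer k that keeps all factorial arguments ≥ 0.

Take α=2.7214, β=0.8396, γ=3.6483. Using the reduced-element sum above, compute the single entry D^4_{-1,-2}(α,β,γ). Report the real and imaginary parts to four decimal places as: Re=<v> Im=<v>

Split into d^4_{-1,-2}(β=0.8396) × two z-phases.
c=cos(0.8396/2)=0.913170, s=sin(0.8396/2)=0.407578; N=√[6·120·2·720]=1018.233765
k: max(0,(-2)−(-1))=0 … min(4+(-2),4−(-1))=2
  k=0: (−1)^1·1018.2338/(240)·0.9132^7·0.4076^1 = -0.915609
  k=1: (−1)^2·1018.2338/(48)·0.9132^5·0.4076^3 = +0.912005
  k=2: (−1)^3·1018.2338/(72)·0.9132^3·0.4076^5 = -0.121122
d^4_{-1,-2}(0.8396) = -0.915609 +0.912005 -0.121122 = -0.124726
Phases: e^{-i·(-1)·2.7214}=-0.913010+0.407936i, e^{-i·(-2)·3.6483}=+0.528966+0.848643i ⇒ D=+0.103415+0.069726i

Re=0.1034 Im=0.0697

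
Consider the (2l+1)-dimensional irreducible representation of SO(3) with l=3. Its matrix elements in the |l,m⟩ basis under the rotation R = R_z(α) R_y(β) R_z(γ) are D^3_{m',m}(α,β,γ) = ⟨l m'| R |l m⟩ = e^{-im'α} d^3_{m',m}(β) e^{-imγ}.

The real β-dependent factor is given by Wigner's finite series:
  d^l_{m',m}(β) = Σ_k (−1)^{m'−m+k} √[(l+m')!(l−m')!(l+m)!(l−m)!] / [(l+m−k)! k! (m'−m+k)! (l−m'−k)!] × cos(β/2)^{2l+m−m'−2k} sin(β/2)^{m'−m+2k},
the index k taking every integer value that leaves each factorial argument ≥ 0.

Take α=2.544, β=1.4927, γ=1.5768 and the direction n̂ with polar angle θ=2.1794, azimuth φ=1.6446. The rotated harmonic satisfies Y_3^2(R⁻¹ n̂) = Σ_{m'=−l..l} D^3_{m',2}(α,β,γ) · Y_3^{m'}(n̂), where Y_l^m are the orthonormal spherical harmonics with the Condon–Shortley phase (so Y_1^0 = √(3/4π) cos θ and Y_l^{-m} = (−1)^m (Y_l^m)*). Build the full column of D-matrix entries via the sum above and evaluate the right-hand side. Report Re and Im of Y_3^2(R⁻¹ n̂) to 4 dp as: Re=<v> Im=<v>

Need the full column D^3_{m',2} for m'=−3..3 at α=2.544, β=1.4927, γ=1.5768.
cos(β/2)=0.734172, sin(β/2)=0.678964
d^3_{-3,2}: single k=5 term ⇒ +0.259481;  D = -0.060163-0.252410i
d^3_{-2,2}: k∈[4..5] ⇒ +0.572732 -0.097967 = +0.474765;  D = -0.168848+0.443726i
d^3_{-1,2}: k∈[3..4] ⇒ +0.783363 -0.334989 = +0.448374;  D = +0.367611-0.256712i
d^3_{0,2}: k∈[2..3] ⇒ +0.733575 -0.627397 = +0.106179;  D = -0.106171+0.001275i
d^3_{1,2}: k∈[1..2] ⇒ +0.457968 -0.783363 = -0.325394;  D = -0.271180-0.179841i
d^3_{2,2}: k∈[0..1] ⇒ +0.156598 -0.669660 = -0.513061;  D = +0.193929+0.474998i
d^3_{3,2}: single k=0 term ⇒ -0.354741;  D = +0.073940-0.346949i
Y_3^{m'}(θ=2.1794,φ=1.6446) and Σ D·Y over m':
  (-0.0602-0.2524i)·(+0.0506+0.2248i)  (-0.1688+0.4437i)·(+0.3890-0.0578i)  (+0.3676-0.2567i)·(-0.0124-0.1677i)  (-0.1062+0.0013i)·(+0.2914+0.0000i)  (-0.2712-0.1798i)·(+0.0124-0.1677i)  (+0.1939+0.4750i)·(+0.3890+0.0578i)  (+0.0739-0.3469i)·(-0.0506+0.2248i)
Y_3^2(R⁻¹ n̂) = +0.023812+0.371426i

Re=0.0238 Im=0.3714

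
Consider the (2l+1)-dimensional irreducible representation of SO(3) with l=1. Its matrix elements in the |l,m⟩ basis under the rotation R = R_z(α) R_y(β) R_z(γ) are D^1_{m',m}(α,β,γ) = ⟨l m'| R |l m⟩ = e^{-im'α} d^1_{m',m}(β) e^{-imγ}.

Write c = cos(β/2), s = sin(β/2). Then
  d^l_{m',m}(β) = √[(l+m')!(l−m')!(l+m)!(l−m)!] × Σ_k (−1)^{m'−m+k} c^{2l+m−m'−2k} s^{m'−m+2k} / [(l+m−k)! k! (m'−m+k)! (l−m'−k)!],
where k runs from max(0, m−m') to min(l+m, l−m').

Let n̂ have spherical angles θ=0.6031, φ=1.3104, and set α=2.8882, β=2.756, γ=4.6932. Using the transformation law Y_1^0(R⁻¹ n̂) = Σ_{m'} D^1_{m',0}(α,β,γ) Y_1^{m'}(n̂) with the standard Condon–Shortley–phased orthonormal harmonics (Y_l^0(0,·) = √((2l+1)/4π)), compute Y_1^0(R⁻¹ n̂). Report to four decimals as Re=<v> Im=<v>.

Re=-0.3736 Im=0.0000

Need the full column D^1_{m',0} for m'=−1..1 at α=2.8882, β=2.756, γ=4.6932.
cos(β/2)=0.191604, sin(β/2)=0.981472
d^1_{-1,0}: single k=1 term ⇒ +0.265949;  D = -0.257456+0.066671i
d^1_{0,0}: k∈[0..1] ⇒ +0.036712 -0.963288 = -0.926576;  D = -0.926576+0.000000i
d^1_{1,0}: single k=0 term ⇒ -0.265949;  D = +0.257456+0.066671i
Y_1^{m'}(θ=0.6031,φ=1.3104) and Σ D·Y over m':
  (-0.2575+0.0667i)·(+0.0505-0.1894i)  (-0.9266+0.0000i)·(+0.4024+0.0000i)  (+0.2575+0.0667i)·(-0.0505-0.1894i)
Y_1^0(R⁻¹ n̂) = -0.373588+0.000000i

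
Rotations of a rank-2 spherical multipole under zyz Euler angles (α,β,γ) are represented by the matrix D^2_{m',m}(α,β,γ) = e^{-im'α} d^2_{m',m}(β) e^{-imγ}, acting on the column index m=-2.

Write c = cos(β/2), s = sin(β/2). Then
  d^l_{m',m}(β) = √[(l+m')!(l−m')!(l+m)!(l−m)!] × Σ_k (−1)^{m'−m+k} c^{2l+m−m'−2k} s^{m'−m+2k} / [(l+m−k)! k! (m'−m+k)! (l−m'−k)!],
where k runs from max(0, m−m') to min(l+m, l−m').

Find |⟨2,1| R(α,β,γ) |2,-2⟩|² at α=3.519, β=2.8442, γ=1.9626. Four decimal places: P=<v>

P=0.0821

Split into d^2_{1,-2}(β=2.8442) × two z-phases.
c=cos(2.8442/2)=0.148149, s=sin(2.8442/2)=0.988965; N=√[6·1·1·24]=12.000000
Admissible k: 0..0 (factorial args all ≥0)
  k=0: (−1)^3·12.0000/(6)·0.1481^1·0.9890^3 = -0.286597
d^2_{1,-2}(2.8442) = -0.286597
|D^2_{1,-2}|² = |d^2_{1,-2}(β)|² = (-0.286597)² = 0.082138 (the z-rotation phases have unit modulus)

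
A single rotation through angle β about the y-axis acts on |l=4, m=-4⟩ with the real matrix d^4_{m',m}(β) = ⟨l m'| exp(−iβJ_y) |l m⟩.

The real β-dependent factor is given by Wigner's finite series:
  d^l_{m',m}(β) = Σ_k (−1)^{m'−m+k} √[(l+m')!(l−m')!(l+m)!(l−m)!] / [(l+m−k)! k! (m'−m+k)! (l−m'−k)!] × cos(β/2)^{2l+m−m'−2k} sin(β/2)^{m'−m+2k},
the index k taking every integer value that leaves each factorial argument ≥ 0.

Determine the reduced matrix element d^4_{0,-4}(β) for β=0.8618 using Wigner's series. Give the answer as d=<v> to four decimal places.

d^4_{0,-4}(β=0.8618) via Wigner's sum:
With c≡cos(β/2)=0.908590 and s≡sin(β/2)=0.417689, N=[24·24·1·40320]^{1/2}=4819.161753
The bounds max(0,m−m')=0 and min(l+m,l−m')=0 give 1 term
  k=0: (−1)^4·4819.1618/(576)·0.9086^4·0.4177^4 = +0.173553
d^4_{0,-4}(0.8618) = +0.173553

d=0.1736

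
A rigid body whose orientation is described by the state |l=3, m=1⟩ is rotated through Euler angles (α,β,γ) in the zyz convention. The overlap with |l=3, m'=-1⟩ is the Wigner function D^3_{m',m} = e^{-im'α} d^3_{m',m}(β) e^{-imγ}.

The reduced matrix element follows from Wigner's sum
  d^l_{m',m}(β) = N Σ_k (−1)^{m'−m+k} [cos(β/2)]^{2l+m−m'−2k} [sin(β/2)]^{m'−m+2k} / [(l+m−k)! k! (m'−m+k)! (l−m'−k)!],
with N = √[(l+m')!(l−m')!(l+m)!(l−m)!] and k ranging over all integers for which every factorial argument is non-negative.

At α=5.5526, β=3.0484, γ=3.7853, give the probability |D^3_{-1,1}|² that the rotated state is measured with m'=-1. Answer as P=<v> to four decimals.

P=0.9531

D^3_{-1,1}(5.5526,3.0484,3.7853) = e^{-i·-1·5.5526}·d^3_{-1,1}(3.0484)·e^{-i·1·3.7853}. Compute d first:
c=cos(3.0484/2)=0.046579, s=sin(3.0484/2)=0.998915; N=√[2·24·24·2]=48.000000
Admissible k: 2..4 (factorial args all ≥0)
  k=2: (−1)^0·48.0000/(8)·0.0466^4·0.9989^2 = +0.000028
  k=3: (−1)^1·48.0000/(6)·0.0466^2·0.9989^4 = -0.017282
  k=4: (−1)^2·48.0000/(48)·0.0466^0·0.9989^6 = +0.993505
d^3_{-1,1}(3.0484) = +0.000028 -0.017282 +0.993505 = +0.976251
|D^3_{-1,1}|² = |d^3_{-1,1}(β)|² = (+0.976251)² = 0.953067 (the z-rotation phases have unit modulus)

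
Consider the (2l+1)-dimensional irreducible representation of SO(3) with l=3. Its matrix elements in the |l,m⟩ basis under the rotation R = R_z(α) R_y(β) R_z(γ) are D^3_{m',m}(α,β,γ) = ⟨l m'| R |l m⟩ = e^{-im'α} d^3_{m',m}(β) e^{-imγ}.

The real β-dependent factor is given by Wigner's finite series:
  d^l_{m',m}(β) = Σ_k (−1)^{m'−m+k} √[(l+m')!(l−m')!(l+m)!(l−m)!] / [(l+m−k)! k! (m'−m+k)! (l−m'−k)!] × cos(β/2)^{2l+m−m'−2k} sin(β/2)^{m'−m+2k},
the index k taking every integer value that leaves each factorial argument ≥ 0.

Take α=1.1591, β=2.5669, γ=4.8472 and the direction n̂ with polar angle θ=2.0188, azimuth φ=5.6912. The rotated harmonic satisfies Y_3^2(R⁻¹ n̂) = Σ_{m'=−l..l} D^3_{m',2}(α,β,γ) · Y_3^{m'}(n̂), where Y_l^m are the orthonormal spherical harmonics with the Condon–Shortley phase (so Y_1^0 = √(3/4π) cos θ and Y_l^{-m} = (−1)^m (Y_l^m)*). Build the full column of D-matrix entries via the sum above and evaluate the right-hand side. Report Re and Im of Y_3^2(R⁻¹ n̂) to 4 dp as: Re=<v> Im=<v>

Re=0.2255 Im=0.1301

Need the full column D^3_{m',2} for m'=−3..3 at α=1.1591, β=2.5669, γ=4.8472.
cos(β/2)=0.283408, sin(β/2)=0.958999
d^3_{-3,2}: single k=5 term ⇒ +0.563093;  D = +0.561863+0.037185i
d^3_{-2,2}: k∈[4..5] ⇒ +0.339679 -0.777875 = -0.438196;  D = -0.201487+0.389126i
d^3_{-1,2}: k∈[3..4] ⇒ +0.126976 -0.726949 = -0.599973;  D = +0.377874+0.466025i
d^3_{0,2}: k∈[2..3] ⇒ +0.032497 -0.372100 = -0.339602;  D = +0.327333-0.090459i
d^3_{1,2}: k∈[1..2] ⇒ +0.005545 -0.126976 = -0.121432;  D = +0.017194-0.120208i
d^3_{2,2}: k∈[0..1] ⇒ +0.000518 -0.029666 = -0.029148;  D = -0.024792-0.015329i
d^3_{3,2}: single k=0 term ⇒ -0.004295;  D = -0.003532+0.002444i
Y_3^{m'}(θ=2.0188,φ=5.6912) and Σ D·Y over m':
  (+0.5619+0.0372i)·(-0.0622+0.2991i)  (-0.2015+0.3891i)·(-0.1357-0.3331i)  (+0.3779+0.4660i)·(-0.0149-0.0101i)  (+0.3273-0.0905i)·(+0.3333+0.0000i)  (+0.0172-0.1202i)·(+0.0149-0.0101i)  (-0.0248-0.0153i)·(-0.1357+0.3331i)  (-0.0035+0.0024i)·(+0.0622+0.2991i)
Y_3^2(R⁻¹ n̂) = +0.225546+0.130081i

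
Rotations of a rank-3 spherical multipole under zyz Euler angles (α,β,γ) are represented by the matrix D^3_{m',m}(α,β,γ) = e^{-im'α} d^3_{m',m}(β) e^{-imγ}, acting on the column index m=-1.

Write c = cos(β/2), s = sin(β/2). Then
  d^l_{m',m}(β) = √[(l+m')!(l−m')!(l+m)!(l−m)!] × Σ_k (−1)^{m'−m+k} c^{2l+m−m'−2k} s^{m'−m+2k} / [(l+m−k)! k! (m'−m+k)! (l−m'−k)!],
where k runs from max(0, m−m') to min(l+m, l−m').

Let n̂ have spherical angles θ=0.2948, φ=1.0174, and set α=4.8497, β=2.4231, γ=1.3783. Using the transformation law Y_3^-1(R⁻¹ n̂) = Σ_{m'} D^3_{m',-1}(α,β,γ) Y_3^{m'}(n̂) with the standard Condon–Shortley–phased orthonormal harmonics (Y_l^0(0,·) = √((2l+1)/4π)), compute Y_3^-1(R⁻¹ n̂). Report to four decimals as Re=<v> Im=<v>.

Need the full column D^3_{m',-1} for m'=−3..3 at α=4.8497, β=2.4231, γ=1.3783.
cos(β/2)=0.351569, sin(β/2)=0.936162
d^3_{-3,-1}: single k=2 term ⇒ +0.051855;  D = -0.050611-0.011288i
d^3_{-2,-1}: k∈[1..2] ⇒ +0.015900 -0.225483 = -0.209583;  D = -0.017193+0.208877i
d^3_{-1,-1}: k∈[0..2] ⇒ +0.001888 -0.107111 +0.569608 = +0.464385;  D = +0.463678-0.025614i
d^3_{0,-1}: k∈[0..2] ⇒ -0.017418 +0.370507 -0.875701 = -0.522613;  D = -0.099981-0.512960i
d^3_{1,-1}: k∈[0..2] ⇒ +0.080333 -0.759477 +0.673141 = -0.006003;  D = +0.005679-0.001944i
d^3_{2,-1}: k∈[0..1] ⇒ -0.225483 +0.799402 = +0.573919;  D = -0.258445-0.512435i
d^3_{3,-1}: single k=0 term ⇒ +0.367680;  D = +0.302537-0.208950i
Y_3^{m'}(θ=0.2948,φ=1.0174) and Σ D·Y over m':
  (-0.0506-0.0113i)·(-0.0102-0.0009i)  (-0.0172+0.2089i)·(-0.0369-0.0738i)  (+0.4637-0.0256i)·(+0.1766-0.2858i)  (-0.1000-0.5130i)·(+0.5634+0.0000i)  (+0.0057-0.0019i)·(-0.1766-0.2858i)  (-0.2584-0.5124i)·(-0.0369+0.0738i)  (+0.3025-0.2090i)·(+0.0102-0.0009i)
Y_3^-1(R⁻¹ n̂) = +0.083494-0.436191i

Re=0.0835 Im=-0.4362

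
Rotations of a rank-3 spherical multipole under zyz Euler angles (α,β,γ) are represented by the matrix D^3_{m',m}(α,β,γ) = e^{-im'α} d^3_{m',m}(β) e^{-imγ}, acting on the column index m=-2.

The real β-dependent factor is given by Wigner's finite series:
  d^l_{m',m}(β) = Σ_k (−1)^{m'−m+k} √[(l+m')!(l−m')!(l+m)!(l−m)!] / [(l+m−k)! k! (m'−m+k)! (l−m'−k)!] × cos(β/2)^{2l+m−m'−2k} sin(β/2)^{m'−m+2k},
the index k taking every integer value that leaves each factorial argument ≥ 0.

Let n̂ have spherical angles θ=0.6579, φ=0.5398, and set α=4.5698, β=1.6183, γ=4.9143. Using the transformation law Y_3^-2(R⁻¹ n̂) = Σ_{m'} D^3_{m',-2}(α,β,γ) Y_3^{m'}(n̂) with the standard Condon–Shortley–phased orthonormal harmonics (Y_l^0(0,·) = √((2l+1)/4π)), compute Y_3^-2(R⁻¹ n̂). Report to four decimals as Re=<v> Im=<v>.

Re=0.0230 Im=0.3541

Need the full column D^3_{m',-2} for m'=−3..3 at α=4.5698, β=1.6183, γ=4.9143.
cos(β/2)=0.690114, sin(β/2)=0.723701
d^3_{-3,-2}: single k=1 term ⇒ +0.277484;  D = -0.006644-0.277405i
d^3_{-2,-2}: k∈[0..1] ⇒ +0.108025 -0.593979 = -0.485954;  D = -0.482538-0.057520i
d^3_{-1,-2}: k∈[0..1] ⇒ -0.358231 +0.787897 = +0.429666;  D = -0.110971+0.415089i
d^3_{0,-2}: k∈[0..1] ⇒ +0.650671 -0.715547 = -0.064876;  D = +0.059658+0.025492i
d^3_{1,-2}: k∈[0..1] ⇒ -0.787897 +0.433228 = -0.354669;  D = -0.184295+0.303028i
d^3_{2,-2}: k∈[0..1] ⇒ +0.653202 -0.143666 = +0.509536;  D = +0.393302+0.323946i
d^3_{3,-2}: single k=0 term ⇒ -0.335577;  D = +0.247992-0.226079i
Y_3^{m'}(θ=0.6579,φ=0.5398) and Σ D·Y over m':
  (-0.0066-0.2774i)·(-0.0046-0.0953i)  (-0.4825-0.0575i)·(+0.1426-0.2666i)  (-0.1110+0.4151i)·(+0.3612-0.2164i)  (+0.0597+0.0255i)·(+0.0386+0.0000i)  (-0.1843+0.3030i)·(-0.3612-0.2164i)  (+0.3933+0.3239i)·(+0.1426+0.2666i)  (+0.2480-0.2261i)·(+0.0046-0.0953i)
Y_3^-2(R⁻¹ n̂) = +0.022968+0.354088i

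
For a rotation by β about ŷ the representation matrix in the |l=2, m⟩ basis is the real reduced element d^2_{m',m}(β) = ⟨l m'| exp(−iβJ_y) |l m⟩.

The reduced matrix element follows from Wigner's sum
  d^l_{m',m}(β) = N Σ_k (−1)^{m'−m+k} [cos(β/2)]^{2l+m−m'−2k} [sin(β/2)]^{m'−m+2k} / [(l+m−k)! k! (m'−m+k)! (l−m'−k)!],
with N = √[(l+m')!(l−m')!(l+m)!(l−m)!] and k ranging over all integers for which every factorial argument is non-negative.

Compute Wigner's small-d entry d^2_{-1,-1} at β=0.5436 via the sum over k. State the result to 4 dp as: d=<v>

d=0.6604

d^2_{-1,-1}(β=0.5436) via Wigner's sum:
Half-angle: c=0.963289, s=0.268466. N=√(1·6·1·6)=6.000000
The bounds max(0,m−m')=0 and min(l+m,l−m')=1 give 2 terms
  k=0: (−1)^0·6.0000/(6)·0.9633^4·0.2685^0 = +0.861047
  k=1: (−1)^1·6.0000/(2)·0.9633^2·0.2685^2 = -0.200638
d^2_{-1,-1}(0.5436) = +0.861047 -0.200638 = +0.660409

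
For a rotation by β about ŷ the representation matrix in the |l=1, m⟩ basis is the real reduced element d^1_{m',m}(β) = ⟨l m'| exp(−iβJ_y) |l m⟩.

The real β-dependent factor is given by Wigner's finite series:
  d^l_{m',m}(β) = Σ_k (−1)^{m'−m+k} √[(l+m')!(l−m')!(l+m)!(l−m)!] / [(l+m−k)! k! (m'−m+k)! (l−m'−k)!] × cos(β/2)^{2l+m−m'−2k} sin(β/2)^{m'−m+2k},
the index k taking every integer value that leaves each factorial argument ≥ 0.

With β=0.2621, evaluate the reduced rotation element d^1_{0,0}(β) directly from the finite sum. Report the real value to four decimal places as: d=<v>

d=0.9658

d^1_{0,0}(β=0.2621) via Wigner's sum:
With c≡cos(β/2)=0.991425 and s≡sin(β/2)=0.130675, N=[1·1·1·1]^{1/2}=1.000000
k∈{0,1} keeps every argument non-negative
  k=0: (−1)^0·1.0000/(1)·0.9914^2·0.1307^0 = +0.982924
  k=1: (−1)^1·1.0000/(1)·0.9914^0·0.1307^2 = -0.017076
d^1_{0,0}(0.2621) = +0.982924 -0.017076 = +0.965848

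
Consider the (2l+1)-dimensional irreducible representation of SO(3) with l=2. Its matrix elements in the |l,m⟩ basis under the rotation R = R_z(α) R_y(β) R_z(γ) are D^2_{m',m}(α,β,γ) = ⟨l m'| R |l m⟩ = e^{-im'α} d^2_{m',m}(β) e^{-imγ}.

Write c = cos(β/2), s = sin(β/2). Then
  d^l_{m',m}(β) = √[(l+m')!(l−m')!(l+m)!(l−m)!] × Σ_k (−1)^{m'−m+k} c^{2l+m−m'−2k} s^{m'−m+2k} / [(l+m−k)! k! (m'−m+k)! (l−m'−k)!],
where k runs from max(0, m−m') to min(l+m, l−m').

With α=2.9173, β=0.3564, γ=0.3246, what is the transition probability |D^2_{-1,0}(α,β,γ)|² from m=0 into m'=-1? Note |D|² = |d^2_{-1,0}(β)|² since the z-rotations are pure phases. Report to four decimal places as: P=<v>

P=0.1604

First d^2_{-1,0}(β=0.3564), then the phase factors e^{-i(-1)α} and e^{-i(0)γ}:
c=cos(0.3564/2)=0.984164, s=sin(0.3564/2)=0.177258; N=√[1·6·2·2]=4.898979
k: max(0,(0)−(-1))=1 … min(2+(0),2−(-1))=2
  k=1: (−1)^0·4.8990/(2)·0.9842^3·0.1773^1 = +0.413890
  k=2: (−1)^1·4.8990/(2)·0.9842^1·0.1773^3 = -0.013427
d^2_{-1,0}(0.3564) = +0.413890 -0.013427 = +0.400464
|D^2_{-1,0}|² = |d^2_{-1,0}(β)|² = (+0.400464)² = 0.160371 (the z-rotation phases have unit modulus)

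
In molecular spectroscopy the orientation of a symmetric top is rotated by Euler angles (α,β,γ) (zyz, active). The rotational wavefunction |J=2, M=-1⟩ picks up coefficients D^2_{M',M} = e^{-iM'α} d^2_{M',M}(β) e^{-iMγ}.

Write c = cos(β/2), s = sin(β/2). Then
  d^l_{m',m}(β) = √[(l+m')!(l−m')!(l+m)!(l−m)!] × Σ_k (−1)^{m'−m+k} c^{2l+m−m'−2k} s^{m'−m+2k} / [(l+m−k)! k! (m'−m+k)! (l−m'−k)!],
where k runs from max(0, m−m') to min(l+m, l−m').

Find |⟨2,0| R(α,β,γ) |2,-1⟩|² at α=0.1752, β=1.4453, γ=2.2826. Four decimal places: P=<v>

D^2_{0,-1}(0.1752,1.4453,2.2826) = e^{-i·0·0.1752}·d^2_{0,-1}(1.4453)·e^{-i·-1·2.2826}. Compute d first:
Half-angle: c=0.750056, s=0.661375. N=√(2·2·1·6)=4.898979
The bounds max(0,m−m')=0 and min(l+m,l−m')=1 give 2 terms
  k=0: (−1)^1·4.8990/(2)·0.7501^3·0.6614^1 = -0.683603
  k=1: (−1)^2·4.8990/(2)·0.7501^1·0.6614^3 = +0.531510
d^2_{0,-1}(1.4453) = -0.683603 +0.531510 = -0.152092
|D^2_{0,-1}|² = |d^2_{0,-1}(β)|² = (-0.152092)² = 0.023132 (the z-rotation phases have unit modulus)

P=0.0231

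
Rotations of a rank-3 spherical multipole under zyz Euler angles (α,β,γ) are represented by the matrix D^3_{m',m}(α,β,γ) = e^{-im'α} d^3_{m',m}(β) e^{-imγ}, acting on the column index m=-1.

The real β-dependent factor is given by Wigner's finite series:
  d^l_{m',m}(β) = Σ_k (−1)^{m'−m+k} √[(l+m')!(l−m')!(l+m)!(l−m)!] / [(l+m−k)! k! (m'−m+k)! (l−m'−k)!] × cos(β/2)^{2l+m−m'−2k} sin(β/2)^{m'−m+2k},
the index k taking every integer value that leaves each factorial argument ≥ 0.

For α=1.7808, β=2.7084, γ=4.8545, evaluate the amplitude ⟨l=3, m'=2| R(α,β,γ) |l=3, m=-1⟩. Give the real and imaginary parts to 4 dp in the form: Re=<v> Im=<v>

Re=0.1496 Im=0.5244

First d^3_{2,-1}(β=2.7084), then the phase factors e^{-i(2)α} and e^{-i(-1)γ}:
Half-angle: c=0.214907, s=0.976635. N=√(120·1·2·24)=75.894664
Admissible k: 0..1 (factorial args all ≥0)
  k=0: (−1)^3·75.8947/(12)·0.2149^3·0.9766^3 = -0.058476
  k=1: (−1)^4·75.8947/(24)·0.2149^1·0.9766^5 = +0.603824
d^3_{2,-1}(2.7084) = -0.058476 +0.603824 = +0.545348
Attach z-rotation phases: D = e^{-i(2)(1.7808)}·(+0.545348)·e^{-i(-1)(4.8545)} = +0.149607+0.524426i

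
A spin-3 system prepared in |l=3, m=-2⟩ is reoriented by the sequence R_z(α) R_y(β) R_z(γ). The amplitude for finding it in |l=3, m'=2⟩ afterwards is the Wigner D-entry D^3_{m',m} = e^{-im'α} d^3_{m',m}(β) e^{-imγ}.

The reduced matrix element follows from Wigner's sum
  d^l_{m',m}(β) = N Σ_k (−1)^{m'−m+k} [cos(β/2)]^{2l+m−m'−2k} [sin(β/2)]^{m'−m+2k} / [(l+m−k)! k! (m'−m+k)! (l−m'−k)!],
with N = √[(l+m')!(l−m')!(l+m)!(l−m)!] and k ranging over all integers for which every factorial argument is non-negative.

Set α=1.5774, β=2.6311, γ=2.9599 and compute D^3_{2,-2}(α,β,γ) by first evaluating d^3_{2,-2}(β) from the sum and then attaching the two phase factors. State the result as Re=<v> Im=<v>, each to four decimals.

Split into d^3_{2,-2}(β=2.6311) × two z-phases.
With c≡cos(β/2)=0.252484 and s≡sin(β/2)=0.967601, N=[120·1·1·120]^{1/2}=120.000000
k∈{0,1} keeps every argument non-negative
  k=0: (−1)^4·120.0000/(24)·0.2525^2·0.9676^4 = +0.279397
  k=1: (−1)^5·120.0000/(120)·0.2525^0·0.9676^6 = -0.820688
d^3_{2,-2}(2.6311) = +0.279397 -0.820688 = -0.541291
Attach z-rotation phases: D = e^{-i(2)(1.5774)}·(-0.541291)·e^{-i(-2)(2.9599)} = +0.503359-0.199062i

Re=0.5034 Im=-0.1991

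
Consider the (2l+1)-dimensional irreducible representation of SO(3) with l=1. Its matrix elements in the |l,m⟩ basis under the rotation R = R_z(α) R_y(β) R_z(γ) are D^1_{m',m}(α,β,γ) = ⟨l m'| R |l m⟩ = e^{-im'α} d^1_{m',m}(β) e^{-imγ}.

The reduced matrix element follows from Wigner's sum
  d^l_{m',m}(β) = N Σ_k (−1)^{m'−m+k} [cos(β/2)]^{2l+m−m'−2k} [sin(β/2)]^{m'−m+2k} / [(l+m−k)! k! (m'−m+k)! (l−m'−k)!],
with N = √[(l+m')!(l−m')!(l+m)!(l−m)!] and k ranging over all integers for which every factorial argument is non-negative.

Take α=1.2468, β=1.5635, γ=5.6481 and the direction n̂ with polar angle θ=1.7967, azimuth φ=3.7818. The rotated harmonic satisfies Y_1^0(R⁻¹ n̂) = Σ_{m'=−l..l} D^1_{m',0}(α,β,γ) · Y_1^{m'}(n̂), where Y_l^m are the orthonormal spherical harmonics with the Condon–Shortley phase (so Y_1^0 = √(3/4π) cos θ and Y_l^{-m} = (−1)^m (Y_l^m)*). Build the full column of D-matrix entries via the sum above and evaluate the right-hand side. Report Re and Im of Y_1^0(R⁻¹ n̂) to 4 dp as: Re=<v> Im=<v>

Need the full column D^1_{m',0} for m'=−1..1 at α=1.2468, β=1.5635, γ=5.6481.
cos(β/2)=0.709682, sin(β/2)=0.704522
d^1_{-1,0}: single k=1 term ⇒ +0.707088;  D = +0.225107+0.670299i
d^1_{0,0}: k∈[0..1] ⇒ +0.503648 -0.496352 = +0.007296;  D = +0.007296+0.000000i
d^1_{1,0}: single k=0 term ⇒ -0.707088;  D = -0.225107+0.670299i
Y_1^{m'}(θ=1.7967,φ=3.7818) and Σ D·Y over m':
  (+0.2251+0.6703i)·(-0.2700+0.2011i)  (+0.0073+0.0000i)·(-0.1094+0.0000i)  (-0.2251+0.6703i)·(+0.2700+0.2011i)
Y_1^0(R⁻¹ n̂) = -0.392022+0.000000i

Re=-0.3920 Im=0.0000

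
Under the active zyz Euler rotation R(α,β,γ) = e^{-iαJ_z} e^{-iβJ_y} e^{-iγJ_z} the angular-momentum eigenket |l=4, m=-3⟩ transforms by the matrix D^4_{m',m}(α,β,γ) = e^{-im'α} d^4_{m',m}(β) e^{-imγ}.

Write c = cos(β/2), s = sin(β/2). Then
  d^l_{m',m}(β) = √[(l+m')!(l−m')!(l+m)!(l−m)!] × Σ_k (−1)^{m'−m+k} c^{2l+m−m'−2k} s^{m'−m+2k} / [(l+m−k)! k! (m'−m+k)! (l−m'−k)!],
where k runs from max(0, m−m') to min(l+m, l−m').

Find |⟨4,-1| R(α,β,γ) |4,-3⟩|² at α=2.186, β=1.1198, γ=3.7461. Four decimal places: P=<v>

P=0.0818

Split into d^4_{-1,-3}(β=1.1198) × two z-phases.
c=cos(1.1198/2)=0.847308, s=sin(1.1198/2)=0.531101; N=√[6·120·1·5040]=1904.940944
Admissible k: 0..1 (factorial args all ≥0)
  k=0: (−1)^2·1904.9409/(240)·0.8473^6·0.5311^2 = +0.828464
  k=1: (−1)^3·1904.9409/(144)·0.8473^4·0.5311^4 = -0.542494
d^4_{-1,-3}(1.1198) = +0.828464 -0.542494 = +0.285971
|D^4_{-1,-3}|² = |d^4_{-1,-3}(β)|² = (+0.285971)² = 0.081779 (the z-rotation phases have unit modulus)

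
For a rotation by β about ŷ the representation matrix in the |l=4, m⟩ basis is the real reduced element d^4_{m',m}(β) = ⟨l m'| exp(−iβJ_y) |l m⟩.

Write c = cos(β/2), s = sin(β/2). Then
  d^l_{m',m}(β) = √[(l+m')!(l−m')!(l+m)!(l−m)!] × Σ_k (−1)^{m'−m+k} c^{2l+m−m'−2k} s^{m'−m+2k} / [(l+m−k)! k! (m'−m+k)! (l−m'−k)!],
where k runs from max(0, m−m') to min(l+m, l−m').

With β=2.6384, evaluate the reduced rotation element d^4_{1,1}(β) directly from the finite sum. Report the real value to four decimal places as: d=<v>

d^4_{1,1}(β=2.6384) via Wigner's sum:
c=cos(2.6384/2)=0.248950, s=sin(2.6384/2)=0.968516; N=√[120·6·120·6]=720.000000
k: max(0,(1)−(1))=0 … min(4+(1),4−(1))=3
  k=0: (−1)^0·720.0000/(720)·0.2490^8·0.9685^0 = +0.000015
  k=1: (−1)^1·720.0000/(48)·0.2490^6·0.9685^2 = -0.003350
  k=2: (−1)^2·720.0000/(24)·0.2490^4·0.9685^4 = +0.101391
  k=3: (−1)^3·720.0000/(72)·0.2490^2·0.9685^6 = -0.511525
d^4_{1,1}(2.6384) = +0.000015 -0.003350 +0.101391 -0.511525 = -0.413469

d=-0.4135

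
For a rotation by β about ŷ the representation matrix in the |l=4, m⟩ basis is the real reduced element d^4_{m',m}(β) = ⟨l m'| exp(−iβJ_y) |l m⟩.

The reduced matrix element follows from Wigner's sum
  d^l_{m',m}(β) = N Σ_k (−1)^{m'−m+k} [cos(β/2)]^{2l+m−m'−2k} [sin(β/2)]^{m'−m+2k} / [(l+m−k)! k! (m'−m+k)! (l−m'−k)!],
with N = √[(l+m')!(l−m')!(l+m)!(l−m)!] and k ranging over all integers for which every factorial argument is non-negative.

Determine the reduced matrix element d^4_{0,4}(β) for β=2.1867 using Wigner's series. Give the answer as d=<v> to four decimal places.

d^4_{0,4}(β=2.1867) via Wigner's sum:
Half-angle: c=0.459513, s=0.888171. N=√(24·24·40320·1)=4819.161753
k: max(0,(4)−(0))=4 … min(4+(4),4−(0))=4
  k=4: (−1)^0·4819.1618/(576)·0.4595^4·0.8882^4 = +0.232127
d^4_{0,4}(2.1867) = +0.232127

d=0.2321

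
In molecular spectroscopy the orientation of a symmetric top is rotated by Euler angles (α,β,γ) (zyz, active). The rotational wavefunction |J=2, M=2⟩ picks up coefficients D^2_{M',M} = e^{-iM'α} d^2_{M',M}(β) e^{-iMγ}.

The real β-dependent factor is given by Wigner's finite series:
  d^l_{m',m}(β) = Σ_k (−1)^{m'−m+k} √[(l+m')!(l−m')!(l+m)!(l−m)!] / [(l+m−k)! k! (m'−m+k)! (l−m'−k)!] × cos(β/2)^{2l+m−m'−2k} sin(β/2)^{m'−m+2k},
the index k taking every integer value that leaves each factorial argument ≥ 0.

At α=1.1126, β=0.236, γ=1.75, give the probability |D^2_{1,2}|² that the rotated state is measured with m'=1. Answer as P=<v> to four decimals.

P=0.0532

D^2_{1,2}(1.1126,0.236,1.75) = e^{-i·1·1.1126}·d^2_{1,2}(0.236)·e^{-i·2·1.75}. Compute d first:
Half-angle: c=0.993046, s=0.117726. N=√(6·1·24·1)=12.000000
The bounds max(0,m−m')=1 and min(l+m,l−m')=1 give 1 term
  k=1: (−1)^0·12.0000/(6)·0.9930^3·0.1177^1 = +0.230575
d^2_{1,2}(0.236) = +0.230575
|D^2_{1,2}|² = |d^2_{1,2}(β)|² = (+0.230575)² = 0.053165 (the z-rotation phases have unit modulus)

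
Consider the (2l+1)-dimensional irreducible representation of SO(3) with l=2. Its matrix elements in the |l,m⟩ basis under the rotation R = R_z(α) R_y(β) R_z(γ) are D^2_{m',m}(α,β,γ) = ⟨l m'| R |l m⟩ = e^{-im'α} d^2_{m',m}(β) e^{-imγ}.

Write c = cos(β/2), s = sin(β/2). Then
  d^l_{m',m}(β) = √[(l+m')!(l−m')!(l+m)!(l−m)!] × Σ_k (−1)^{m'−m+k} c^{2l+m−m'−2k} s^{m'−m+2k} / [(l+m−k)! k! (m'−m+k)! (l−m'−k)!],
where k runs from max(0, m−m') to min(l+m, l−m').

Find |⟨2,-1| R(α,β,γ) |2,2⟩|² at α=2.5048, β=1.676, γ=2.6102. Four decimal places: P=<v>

P=0.3019

D^2_{-1,2}(2.5048,1.676,2.6102) = e^{-i·-1·2.5048}·d^2_{-1,2}(1.676)·e^{-i·2·2.6102}. Compute d first:
With c≡cos(β/2)=0.668951 and s≡sin(β/2)=0.743307, N=[1·6·24·1]^{1/2}=12.000000
The bounds max(0,m−m')=3 and min(l+m,l−m')=3 give 1 term
  k=3: (−1)^0·12.0000/(6)·0.6690^1·0.7433^3 = +0.549450
d^2_{-1,2}(1.676) = +0.549450
|D^2_{-1,2}|² = |d^2_{-1,2}(β)|² = (+0.549450)² = 0.301895 (the z-rotation phases have unit modulus)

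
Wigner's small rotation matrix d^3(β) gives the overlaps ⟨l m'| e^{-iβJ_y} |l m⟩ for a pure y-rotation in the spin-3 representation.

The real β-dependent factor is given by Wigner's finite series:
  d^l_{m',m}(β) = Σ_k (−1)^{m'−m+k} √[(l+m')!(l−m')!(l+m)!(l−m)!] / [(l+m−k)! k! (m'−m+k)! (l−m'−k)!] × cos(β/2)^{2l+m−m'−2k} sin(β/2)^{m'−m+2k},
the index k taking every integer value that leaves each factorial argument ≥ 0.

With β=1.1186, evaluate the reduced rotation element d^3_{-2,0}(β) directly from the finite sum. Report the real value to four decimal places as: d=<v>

d=0.4841

d^3_{-2,0}(β=1.1186) via Wigner's sum:
c=cos(1.1186/2)=0.847627, s=sin(1.1186/2)=0.530593; N=√[1·120·6·6]=65.726707
k∈{2,3} keeps every argument non-negative
  k=2: (−1)^0·65.7267/(12)·0.8476^4·0.5306^2 = +0.795980
  k=3: (−1)^1·65.7267/(12)·0.8476^2·0.5306^4 = -0.311900
d^3_{-2,0}(1.1186) = +0.795980 -0.311900 = +0.484080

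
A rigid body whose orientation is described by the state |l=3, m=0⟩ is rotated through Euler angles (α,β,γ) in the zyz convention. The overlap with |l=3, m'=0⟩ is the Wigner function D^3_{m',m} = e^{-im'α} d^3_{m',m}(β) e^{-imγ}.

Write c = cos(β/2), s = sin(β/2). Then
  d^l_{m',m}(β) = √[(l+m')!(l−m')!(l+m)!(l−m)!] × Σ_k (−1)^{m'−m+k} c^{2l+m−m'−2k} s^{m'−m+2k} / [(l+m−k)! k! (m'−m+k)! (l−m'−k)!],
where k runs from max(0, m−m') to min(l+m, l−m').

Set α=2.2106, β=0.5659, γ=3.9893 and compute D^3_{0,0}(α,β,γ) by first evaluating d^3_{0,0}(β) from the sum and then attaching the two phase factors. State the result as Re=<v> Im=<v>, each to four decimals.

Split into d^3_{0,0}(β=0.5659) × two z-phases.
Half-angle: c=0.960236, s=0.279190. N=√(6·6·6·6)=36.000000
The bounds max(0,m−m')=0 and min(l+m,l−m')=3 give 4 terms
  k=0: (−1)^0·36.0000/(36)·0.9602^6·0.2792^0 = +0.783913
  k=1: (−1)^1·36.0000/(4)·0.9602^4·0.2792^2 = -0.596421
  k=2: (−1)^2·36.0000/(4)·0.9602^2·0.2792^4 = +0.050419
  k=3: (−1)^3·36.0000/(36)·0.9602^0·0.2792^6 = -0.000474
d^3_{0,0}(0.5659) = +0.783913 -0.596421 +0.050419 -0.000474 = +0.237438
D = (+1.000000+0.000000i)·(+0.237438)·(+1.000000+0.000000i) = +0.237438+0.000000i

Re=0.2374 Im=0.0000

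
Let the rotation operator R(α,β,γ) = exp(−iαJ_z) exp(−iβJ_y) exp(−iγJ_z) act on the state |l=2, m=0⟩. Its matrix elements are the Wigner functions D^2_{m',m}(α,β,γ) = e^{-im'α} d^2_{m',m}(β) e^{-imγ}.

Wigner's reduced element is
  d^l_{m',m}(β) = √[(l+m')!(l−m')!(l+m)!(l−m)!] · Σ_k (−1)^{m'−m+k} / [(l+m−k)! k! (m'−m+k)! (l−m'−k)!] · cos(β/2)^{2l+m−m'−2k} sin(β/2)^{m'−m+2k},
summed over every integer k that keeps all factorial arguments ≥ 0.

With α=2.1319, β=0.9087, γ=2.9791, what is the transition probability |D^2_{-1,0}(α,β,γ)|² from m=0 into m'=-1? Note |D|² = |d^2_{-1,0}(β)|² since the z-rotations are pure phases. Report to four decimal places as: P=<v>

First d^2_{-1,0}(β=0.9087), then the phase factors e^{-i(-1)α} and e^{-i(0)γ}:
c=cos(0.9087/2)=0.898546, s=sin(0.9087/2)=0.438878; N=√[1·6·2·2]=4.898979
k∈{1,2} keeps every argument non-negative
  k=1: (−1)^0·4.8990/(2)·0.8985^3·0.4389^1 = +0.779905
  k=2: (−1)^1·4.8990/(2)·0.8985^1·0.4389^3 = -0.186058
d^2_{-1,0}(0.9087) = +0.779905 -0.186058 = +0.593846
|D^2_{-1,0}|² = |d^2_{-1,0}(β)|² = (+0.593846)² = 0.352654 (the z-rotation phases have unit modulus)

P=0.3527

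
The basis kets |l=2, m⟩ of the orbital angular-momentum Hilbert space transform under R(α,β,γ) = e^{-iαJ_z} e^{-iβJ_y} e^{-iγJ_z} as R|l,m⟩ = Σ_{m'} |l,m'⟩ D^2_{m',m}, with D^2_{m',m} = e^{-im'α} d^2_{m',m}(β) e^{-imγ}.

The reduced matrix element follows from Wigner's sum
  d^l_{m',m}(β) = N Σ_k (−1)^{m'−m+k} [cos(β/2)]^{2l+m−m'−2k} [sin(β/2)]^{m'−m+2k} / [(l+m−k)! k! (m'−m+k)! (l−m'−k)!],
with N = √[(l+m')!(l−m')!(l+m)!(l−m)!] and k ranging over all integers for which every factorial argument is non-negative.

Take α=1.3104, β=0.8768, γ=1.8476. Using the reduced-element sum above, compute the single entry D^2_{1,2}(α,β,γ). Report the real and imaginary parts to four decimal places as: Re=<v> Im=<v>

Split into d^2_{1,2}(β=0.8768) × two z-phases.
Half-angle: c=0.905432, s=0.424491. N=√(6·1·24·1)=12.000000
k∈{1} keeps every argument non-negative
  k=1: (−1)^0·12.0000/(6)·0.9054^3·0.4245^1 = +0.630182
d^2_{1,2}(0.8768) = +0.630182
D = (+0.257464-0.966288i)·(+0.630182)·(-0.850633+0.525759i) = +0.182140+0.603287i

Re=0.1821 Im=0.6033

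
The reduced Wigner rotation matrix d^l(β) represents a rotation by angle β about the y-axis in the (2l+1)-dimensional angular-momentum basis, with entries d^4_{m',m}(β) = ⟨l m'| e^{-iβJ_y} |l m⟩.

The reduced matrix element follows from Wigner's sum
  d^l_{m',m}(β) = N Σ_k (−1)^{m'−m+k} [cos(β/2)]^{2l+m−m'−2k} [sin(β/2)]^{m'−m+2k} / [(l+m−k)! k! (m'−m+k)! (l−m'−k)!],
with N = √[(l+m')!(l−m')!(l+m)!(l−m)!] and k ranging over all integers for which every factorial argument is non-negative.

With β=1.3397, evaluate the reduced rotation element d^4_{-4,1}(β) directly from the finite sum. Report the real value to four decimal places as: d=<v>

d^4_{-4,1}(β=1.3397) via Wigner's sum:
Half-angle: c=0.783915, s=0.620868. N=√(1·40320·120·6)=5387.986637
Admissible k: 5..5 (factorial args all ≥0)
  k=5: (−1)^0·5387.9866/(720)·0.7839^3·0.6209^5 = +0.332582
d^4_{-4,1}(1.3397) = +0.332582

d=0.3326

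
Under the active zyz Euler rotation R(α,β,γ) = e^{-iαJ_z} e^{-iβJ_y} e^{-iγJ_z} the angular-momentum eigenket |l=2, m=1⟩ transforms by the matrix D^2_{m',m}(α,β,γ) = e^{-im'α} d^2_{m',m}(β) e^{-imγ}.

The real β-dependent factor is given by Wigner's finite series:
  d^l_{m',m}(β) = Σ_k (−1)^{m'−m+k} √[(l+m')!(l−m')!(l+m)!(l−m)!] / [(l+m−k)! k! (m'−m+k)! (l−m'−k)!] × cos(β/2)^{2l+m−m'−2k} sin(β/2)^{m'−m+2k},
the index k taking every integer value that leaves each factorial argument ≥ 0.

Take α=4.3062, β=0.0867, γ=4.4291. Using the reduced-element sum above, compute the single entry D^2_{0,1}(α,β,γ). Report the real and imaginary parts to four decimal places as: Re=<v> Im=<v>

Re=-0.0295 Im=0.1014

D^2_{0,1}(4.3062,0.0867,4.4291) = e^{-i·0·4.3062}·d^2_{0,1}(0.0867)·e^{-i·1·4.4291}. Compute d first:
c=cos(0.0867/2)=0.999061, s=sin(0.0867/2)=0.043336; N=√[2·2·6·1]=4.898979
k: max(0,(1)−(0))=1 … min(2+(1),2−(0))=2
  k=1: (−1)^0·4.8990/(2)·0.9991^3·0.0433^1 = +0.105853
  k=2: (−1)^1·4.8990/(2)·0.9991^1·0.0433^3 = -0.000199
d^2_{0,1}(0.0867) = +0.105853 -0.000199 = +0.105654
Attach z-rotation phases: D = e^{-i(0)(4.3062)}·(+0.105654)·e^{-i(1)(4.4291)} = -0.029532+0.101443i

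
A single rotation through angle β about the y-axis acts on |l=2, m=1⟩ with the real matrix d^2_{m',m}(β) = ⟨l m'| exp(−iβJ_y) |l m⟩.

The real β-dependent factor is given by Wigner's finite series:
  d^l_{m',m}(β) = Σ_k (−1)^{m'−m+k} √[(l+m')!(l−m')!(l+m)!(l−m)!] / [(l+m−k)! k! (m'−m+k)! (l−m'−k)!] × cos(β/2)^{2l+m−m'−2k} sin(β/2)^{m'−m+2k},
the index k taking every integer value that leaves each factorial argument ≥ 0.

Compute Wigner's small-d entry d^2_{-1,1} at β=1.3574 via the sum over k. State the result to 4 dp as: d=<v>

d^2_{-1,1}(β=1.3574) via Wigner's sum:
With c≡cos(β/2)=0.778389 and s≡sin(β/2)=0.627782, N=[1·6·6·1]^{1/2}=6.000000
k∈{2,3} keeps every argument non-negative
  k=2: (−1)^0·6.0000/(2)·0.7784^2·0.6278^2 = +0.716362
  k=3: (−1)^1·6.0000/(6)·0.7784^0·0.6278^4 = -0.155323
d^2_{-1,1}(1.3574) = +0.716362 -0.155323 = +0.561039

d=0.5610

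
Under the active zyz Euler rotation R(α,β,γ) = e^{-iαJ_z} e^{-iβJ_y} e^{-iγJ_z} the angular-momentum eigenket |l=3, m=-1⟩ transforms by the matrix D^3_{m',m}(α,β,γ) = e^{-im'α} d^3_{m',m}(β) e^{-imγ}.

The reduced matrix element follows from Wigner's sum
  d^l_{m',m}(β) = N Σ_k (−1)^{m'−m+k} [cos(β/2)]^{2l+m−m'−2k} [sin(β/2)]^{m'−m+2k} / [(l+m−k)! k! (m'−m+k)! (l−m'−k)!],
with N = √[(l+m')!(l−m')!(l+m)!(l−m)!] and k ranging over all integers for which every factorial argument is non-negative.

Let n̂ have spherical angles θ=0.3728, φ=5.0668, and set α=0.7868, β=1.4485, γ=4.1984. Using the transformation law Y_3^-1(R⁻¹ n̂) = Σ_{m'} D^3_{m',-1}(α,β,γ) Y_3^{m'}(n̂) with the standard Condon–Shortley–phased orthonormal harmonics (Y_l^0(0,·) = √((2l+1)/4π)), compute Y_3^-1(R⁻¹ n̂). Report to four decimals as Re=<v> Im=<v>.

Need the full column D^3_{m',-1} for m'=−3..3 at α=0.7868, β=1.4485, γ=4.1984.
cos(β/2)=0.748997, sin(β/2)=0.662574
d^3_{-3,-1}: single k=2 term ⇒ +0.535098;  D = +0.514903+0.145621i
d^3_{-2,-1}: k∈[1..2] ⇒ +0.493894 -0.772987 = -0.279094;  D = -0.243416+0.136536i
d^3_{-1,-1}: k∈[0..2] ⇒ +0.176555 -1.105294 +0.648706 = -0.280033;  D = -0.075452+0.269677i
d^3_{0,-1}: k∈[0..2] ⇒ -0.541033 +1.270148 -0.331316 = +0.397799;  D = -0.195580-0.346399i
d^3_{1,-1}: k∈[0..2] ⇒ +0.828971 -0.864942 +0.084607 = +0.048636;  D = -0.046874-0.012973i
d^3_{2,-1}: k∈[0..1] ⇒ -0.772987 +0.302448 = -0.470539;  D = +0.409090-0.232491i
d^3_{3,-1}: single k=0 term ⇒ +0.418738;  D = -0.110562+0.403878i
Y_3^{m'}(θ=0.3728,φ=5.0668) and Σ D·Y over m':
  (+0.5149+0.1456i)·(-0.0176-0.0098i)  (-0.2434+0.1365i)·(-0.0959+0.0822i)  (-0.0755+0.2697i)·(+0.1363+0.3684i)  (-0.1956-0.3464i)·(+0.4646+0.0000i)  (-0.0469-0.0130i)·(-0.1363+0.3684i)  (+0.4091-0.2325i)·(-0.0959-0.0822i)  (-0.1106+0.4039i)·(+0.0176-0.0098i)
Y_3^-1(R⁻¹ n̂) = -0.241157-0.211301i

Re=-0.2412 Im=-0.2113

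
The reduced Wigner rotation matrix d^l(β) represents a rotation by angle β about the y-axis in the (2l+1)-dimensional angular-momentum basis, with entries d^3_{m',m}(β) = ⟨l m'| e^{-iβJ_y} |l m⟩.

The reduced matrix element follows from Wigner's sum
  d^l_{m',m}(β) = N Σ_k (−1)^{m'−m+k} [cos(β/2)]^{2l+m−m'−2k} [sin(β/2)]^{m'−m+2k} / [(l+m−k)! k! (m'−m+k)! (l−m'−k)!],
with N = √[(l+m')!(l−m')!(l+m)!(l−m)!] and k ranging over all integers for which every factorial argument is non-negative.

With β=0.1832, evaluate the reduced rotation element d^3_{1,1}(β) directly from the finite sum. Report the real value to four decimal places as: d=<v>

d=0.9097

d^3_{1,1}(β=0.1832) via Wigner's sum:
Half-angle: c=0.995808, s=0.091472. N=√(24·2·24·2)=48.000000
k: max(0,(1)−(1))=0 … min(3+(1),3−(1))=2
  k=0: (−1)^0·48.0000/(48)·0.9958^6·0.0915^0 = +0.975108
  k=1: (−1)^1·48.0000/(6)·0.9958^4·0.0915^2 = -0.065821
  k=2: (−1)^2·48.0000/(8)·0.9958^2·0.0915^4 = +0.000417
d^3_{1,1}(0.1832) = +0.975108 -0.065821 +0.000417 = +0.909703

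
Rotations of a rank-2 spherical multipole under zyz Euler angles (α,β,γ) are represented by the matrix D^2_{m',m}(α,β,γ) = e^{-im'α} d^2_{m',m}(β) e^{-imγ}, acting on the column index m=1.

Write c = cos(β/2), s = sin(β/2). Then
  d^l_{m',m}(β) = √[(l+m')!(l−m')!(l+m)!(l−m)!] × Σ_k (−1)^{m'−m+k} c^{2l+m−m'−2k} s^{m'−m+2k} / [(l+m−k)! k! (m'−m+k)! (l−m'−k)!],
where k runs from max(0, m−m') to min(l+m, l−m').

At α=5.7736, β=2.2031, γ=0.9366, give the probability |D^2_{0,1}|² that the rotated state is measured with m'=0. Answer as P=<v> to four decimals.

P=0.3409

First d^2_{0,1}(β=2.2031), then the phase factors e^{-i(0)α} and e^{-i(1)γ}:
c=cos(2.2031/2)=0.452214, s=sin(2.2031/2)=0.891909; N=√[2·2·6·1]=4.898979
k: max(0,(1)−(0))=1 … min(2+(1),2−(0))=2
  k=1: (−1)^0·4.8990/(2)·0.4522^3·0.8919^1 = +0.202036
  k=2: (−1)^1·4.8990/(2)·0.4522^1·0.8919^3 = -0.785927
d^2_{0,1}(2.2031) = +0.202036 -0.785927 = -0.583891
|D^2_{0,1}|² = |d^2_{0,1}(β)|² = (-0.583891)² = 0.340928 (the z-rotation phases have unit modulus)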